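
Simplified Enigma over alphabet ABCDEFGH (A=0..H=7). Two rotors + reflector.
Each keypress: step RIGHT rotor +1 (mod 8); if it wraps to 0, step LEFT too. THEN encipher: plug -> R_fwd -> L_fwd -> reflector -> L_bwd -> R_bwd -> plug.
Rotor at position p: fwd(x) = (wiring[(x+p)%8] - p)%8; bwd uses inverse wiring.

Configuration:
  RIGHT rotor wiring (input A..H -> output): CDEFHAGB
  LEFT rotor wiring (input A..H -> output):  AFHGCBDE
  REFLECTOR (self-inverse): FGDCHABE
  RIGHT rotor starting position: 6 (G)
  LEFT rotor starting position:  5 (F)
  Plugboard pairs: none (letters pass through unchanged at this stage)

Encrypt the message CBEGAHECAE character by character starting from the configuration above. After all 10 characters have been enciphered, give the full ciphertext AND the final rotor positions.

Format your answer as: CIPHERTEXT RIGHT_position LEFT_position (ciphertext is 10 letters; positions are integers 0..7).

Char 1 ('C'): step: R->7, L=5; C->plug->C->R->E->L->A->refl->F->L'->H->R'->H->plug->H
Char 2 ('B'): step: R->0, L->6 (L advanced); B->plug->B->R->D->L->H->refl->E->L'->G->R'->G->plug->G
Char 3 ('E'): step: R->1, L=6; E->plug->E->R->H->L->D->refl->C->L'->C->R'->A->plug->A
Char 4 ('G'): step: R->2, L=6; G->plug->G->R->A->L->F->refl->A->L'->F->R'->C->plug->C
Char 5 ('A'): step: R->3, L=6; A->plug->A->R->C->L->C->refl->D->L'->H->R'->F->plug->F
Char 6 ('H'): step: R->4, L=6; H->plug->H->R->B->L->G->refl->B->L'->E->R'->B->plug->B
Char 7 ('E'): step: R->5, L=6; E->plug->E->R->G->L->E->refl->H->L'->D->R'->A->plug->A
Char 8 ('C'): step: R->6, L=6; C->plug->C->R->E->L->B->refl->G->L'->B->R'->G->plug->G
Char 9 ('A'): step: R->7, L=6; A->plug->A->R->C->L->C->refl->D->L'->H->R'->H->plug->H
Char 10 ('E'): step: R->0, L->7 (L advanced); E->plug->E->R->H->L->E->refl->H->L'->E->R'->C->plug->C
Final: ciphertext=HGACFBAGHC, RIGHT=0, LEFT=7

Answer: HGACFBAGHC 0 7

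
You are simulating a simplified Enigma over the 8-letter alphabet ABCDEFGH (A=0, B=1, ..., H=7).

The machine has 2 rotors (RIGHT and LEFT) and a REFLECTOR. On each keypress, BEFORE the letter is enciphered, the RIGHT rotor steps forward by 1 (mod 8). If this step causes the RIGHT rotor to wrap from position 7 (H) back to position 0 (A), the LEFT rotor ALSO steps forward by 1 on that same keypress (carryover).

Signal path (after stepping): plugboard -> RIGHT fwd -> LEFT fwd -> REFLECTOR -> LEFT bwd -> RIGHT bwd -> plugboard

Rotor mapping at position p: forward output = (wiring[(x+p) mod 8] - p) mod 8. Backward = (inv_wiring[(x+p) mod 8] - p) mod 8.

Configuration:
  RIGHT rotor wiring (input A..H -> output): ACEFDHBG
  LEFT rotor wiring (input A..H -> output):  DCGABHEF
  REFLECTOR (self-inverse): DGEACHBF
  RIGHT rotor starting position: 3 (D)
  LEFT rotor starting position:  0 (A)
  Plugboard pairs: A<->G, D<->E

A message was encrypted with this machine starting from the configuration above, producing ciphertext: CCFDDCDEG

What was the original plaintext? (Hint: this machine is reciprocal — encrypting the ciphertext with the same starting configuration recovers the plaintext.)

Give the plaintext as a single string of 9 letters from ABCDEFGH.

Char 1 ('C'): step: R->4, L=0; C->plug->C->R->F->L->H->refl->F->L'->H->R'->A->plug->G
Char 2 ('C'): step: R->5, L=0; C->plug->C->R->B->L->C->refl->E->L'->G->R'->H->plug->H
Char 3 ('F'): step: R->6, L=0; F->plug->F->R->H->L->F->refl->H->L'->F->R'->G->plug->A
Char 4 ('D'): step: R->7, L=0; D->plug->E->R->G->L->E->refl->C->L'->B->R'->B->plug->B
Char 5 ('D'): step: R->0, L->1 (L advanced); D->plug->E->R->D->L->A->refl->D->L'->F->R'->D->plug->E
Char 6 ('C'): step: R->1, L=1; C->plug->C->R->E->L->G->refl->B->L'->A->R'->F->plug->F
Char 7 ('D'): step: R->2, L=1; D->plug->E->R->H->L->C->refl->E->L'->G->R'->G->plug->A
Char 8 ('E'): step: R->3, L=1; E->plug->D->R->G->L->E->refl->C->L'->H->R'->G->plug->A
Char 9 ('G'): step: R->4, L=1; G->plug->A->R->H->L->C->refl->E->L'->G->R'->F->plug->F

Answer: GHABEFAAF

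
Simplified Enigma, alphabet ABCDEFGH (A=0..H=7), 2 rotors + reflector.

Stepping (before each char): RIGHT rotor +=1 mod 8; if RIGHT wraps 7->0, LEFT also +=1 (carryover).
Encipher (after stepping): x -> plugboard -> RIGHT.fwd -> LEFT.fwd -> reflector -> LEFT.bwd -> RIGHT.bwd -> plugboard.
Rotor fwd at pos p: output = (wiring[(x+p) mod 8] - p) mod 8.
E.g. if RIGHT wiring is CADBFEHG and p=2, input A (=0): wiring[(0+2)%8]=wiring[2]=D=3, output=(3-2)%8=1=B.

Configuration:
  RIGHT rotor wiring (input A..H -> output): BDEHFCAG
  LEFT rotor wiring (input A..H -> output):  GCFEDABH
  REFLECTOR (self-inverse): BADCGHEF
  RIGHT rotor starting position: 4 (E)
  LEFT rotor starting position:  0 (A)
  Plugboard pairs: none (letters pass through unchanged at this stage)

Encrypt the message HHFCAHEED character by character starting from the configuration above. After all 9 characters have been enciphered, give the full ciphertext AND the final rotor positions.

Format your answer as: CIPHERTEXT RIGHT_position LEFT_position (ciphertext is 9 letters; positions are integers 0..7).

Answer: BFDDBEBGF 5 1

Derivation:
Char 1 ('H'): step: R->5, L=0; H->plug->H->R->A->L->G->refl->E->L'->D->R'->B->plug->B
Char 2 ('H'): step: R->6, L=0; H->plug->H->R->E->L->D->refl->C->L'->B->R'->F->plug->F
Char 3 ('F'): step: R->7, L=0; F->plug->F->R->G->L->B->refl->A->L'->F->R'->D->plug->D
Char 4 ('C'): step: R->0, L->1 (L advanced); C->plug->C->R->E->L->H->refl->F->L'->H->R'->D->plug->D
Char 5 ('A'): step: R->1, L=1; A->plug->A->R->C->L->D->refl->C->L'->D->R'->B->plug->B
Char 6 ('H'): step: R->2, L=1; H->plug->H->R->B->L->E->refl->G->L'->G->R'->E->plug->E
Char 7 ('E'): step: R->3, L=1; E->plug->E->R->D->L->C->refl->D->L'->C->R'->B->plug->B
Char 8 ('E'): step: R->4, L=1; E->plug->E->R->F->L->A->refl->B->L'->A->R'->G->plug->G
Char 9 ('D'): step: R->5, L=1; D->plug->D->R->E->L->H->refl->F->L'->H->R'->F->plug->F
Final: ciphertext=BFDDBEBGF, RIGHT=5, LEFT=1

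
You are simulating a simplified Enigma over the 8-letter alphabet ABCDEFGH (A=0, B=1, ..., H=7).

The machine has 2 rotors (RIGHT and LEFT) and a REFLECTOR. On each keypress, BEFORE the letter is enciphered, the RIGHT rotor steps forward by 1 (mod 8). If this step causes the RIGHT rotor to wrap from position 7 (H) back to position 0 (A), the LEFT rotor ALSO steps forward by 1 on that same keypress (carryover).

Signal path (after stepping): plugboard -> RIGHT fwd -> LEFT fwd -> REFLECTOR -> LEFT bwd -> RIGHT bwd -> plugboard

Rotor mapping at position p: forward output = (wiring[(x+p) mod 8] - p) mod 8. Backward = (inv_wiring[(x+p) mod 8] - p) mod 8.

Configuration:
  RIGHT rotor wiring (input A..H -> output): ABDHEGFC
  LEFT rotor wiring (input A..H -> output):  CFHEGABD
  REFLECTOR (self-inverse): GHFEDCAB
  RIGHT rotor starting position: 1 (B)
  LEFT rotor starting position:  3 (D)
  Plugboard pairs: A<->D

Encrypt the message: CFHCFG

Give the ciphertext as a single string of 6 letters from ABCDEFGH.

Char 1 ('C'): step: R->2, L=3; C->plug->C->R->C->L->F->refl->C->L'->G->R'->G->plug->G
Char 2 ('F'): step: R->3, L=3; F->plug->F->R->F->L->H->refl->B->L'->A->R'->H->plug->H
Char 3 ('H'): step: R->4, L=3; H->plug->H->R->D->L->G->refl->A->L'->E->R'->E->plug->E
Char 4 ('C'): step: R->5, L=3; C->plug->C->R->F->L->H->refl->B->L'->A->R'->B->plug->B
Char 5 ('F'): step: R->6, L=3; F->plug->F->R->B->L->D->refl->E->L'->H->R'->A->plug->D
Char 6 ('G'): step: R->7, L=3; G->plug->G->R->H->L->E->refl->D->L'->B->R'->B->plug->B

Answer: GHEBDB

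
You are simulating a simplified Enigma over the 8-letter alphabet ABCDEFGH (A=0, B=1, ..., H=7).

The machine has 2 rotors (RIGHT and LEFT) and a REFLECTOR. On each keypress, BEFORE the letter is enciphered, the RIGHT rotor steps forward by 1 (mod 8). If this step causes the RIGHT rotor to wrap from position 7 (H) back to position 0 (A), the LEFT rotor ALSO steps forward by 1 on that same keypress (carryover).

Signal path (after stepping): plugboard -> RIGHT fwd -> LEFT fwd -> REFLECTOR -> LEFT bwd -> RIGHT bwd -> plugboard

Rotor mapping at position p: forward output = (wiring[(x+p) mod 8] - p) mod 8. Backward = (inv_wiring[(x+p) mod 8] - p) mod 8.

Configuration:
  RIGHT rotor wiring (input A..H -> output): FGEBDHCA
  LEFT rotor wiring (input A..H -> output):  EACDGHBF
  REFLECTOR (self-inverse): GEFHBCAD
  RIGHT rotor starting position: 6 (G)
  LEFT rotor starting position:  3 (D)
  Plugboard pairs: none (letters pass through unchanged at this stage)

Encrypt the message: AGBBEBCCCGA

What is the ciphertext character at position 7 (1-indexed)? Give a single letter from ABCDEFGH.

Char 1 ('A'): step: R->7, L=3; A->plug->A->R->B->L->D->refl->H->L'->H->R'->C->plug->C
Char 2 ('G'): step: R->0, L->4 (L advanced); G->plug->G->R->C->L->F->refl->C->L'->A->R'->H->plug->H
Char 3 ('B'): step: R->1, L=4; B->plug->B->R->D->L->B->refl->E->L'->F->R'->A->plug->A
Char 4 ('B'): step: R->2, L=4; B->plug->B->R->H->L->H->refl->D->L'->B->R'->C->plug->C
Char 5 ('E'): step: R->3, L=4; E->plug->E->R->F->L->E->refl->B->L'->D->R'->G->plug->G
Char 6 ('B'): step: R->4, L=4; B->plug->B->R->D->L->B->refl->E->L'->F->R'->H->plug->H
Char 7 ('C'): step: R->5, L=4; C->plug->C->R->D->L->B->refl->E->L'->F->R'->B->plug->B

B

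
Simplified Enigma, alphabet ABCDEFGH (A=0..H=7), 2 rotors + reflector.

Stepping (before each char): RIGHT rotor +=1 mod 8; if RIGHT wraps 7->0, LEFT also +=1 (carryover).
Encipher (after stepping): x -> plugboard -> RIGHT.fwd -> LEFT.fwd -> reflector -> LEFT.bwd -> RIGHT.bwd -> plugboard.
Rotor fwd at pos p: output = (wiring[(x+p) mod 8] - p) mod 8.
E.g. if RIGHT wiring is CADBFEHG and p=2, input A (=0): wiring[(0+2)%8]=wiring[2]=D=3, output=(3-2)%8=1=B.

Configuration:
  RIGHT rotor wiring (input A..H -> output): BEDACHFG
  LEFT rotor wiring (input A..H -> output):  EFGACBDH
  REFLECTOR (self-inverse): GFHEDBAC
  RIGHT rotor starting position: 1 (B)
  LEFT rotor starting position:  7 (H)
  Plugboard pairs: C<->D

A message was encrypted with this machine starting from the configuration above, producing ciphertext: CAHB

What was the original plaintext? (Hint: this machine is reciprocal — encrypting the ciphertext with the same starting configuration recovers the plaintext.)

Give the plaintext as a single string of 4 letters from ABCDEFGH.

Answer: GBDA

Derivation:
Char 1 ('C'): step: R->2, L=7; C->plug->D->R->F->L->D->refl->E->L'->H->R'->G->plug->G
Char 2 ('A'): step: R->3, L=7; A->plug->A->R->F->L->D->refl->E->L'->H->R'->B->plug->B
Char 3 ('H'): step: R->4, L=7; H->plug->H->R->E->L->B->refl->F->L'->B->R'->C->plug->D
Char 4 ('B'): step: R->5, L=7; B->plug->B->R->A->L->A->refl->G->L'->C->R'->A->plug->A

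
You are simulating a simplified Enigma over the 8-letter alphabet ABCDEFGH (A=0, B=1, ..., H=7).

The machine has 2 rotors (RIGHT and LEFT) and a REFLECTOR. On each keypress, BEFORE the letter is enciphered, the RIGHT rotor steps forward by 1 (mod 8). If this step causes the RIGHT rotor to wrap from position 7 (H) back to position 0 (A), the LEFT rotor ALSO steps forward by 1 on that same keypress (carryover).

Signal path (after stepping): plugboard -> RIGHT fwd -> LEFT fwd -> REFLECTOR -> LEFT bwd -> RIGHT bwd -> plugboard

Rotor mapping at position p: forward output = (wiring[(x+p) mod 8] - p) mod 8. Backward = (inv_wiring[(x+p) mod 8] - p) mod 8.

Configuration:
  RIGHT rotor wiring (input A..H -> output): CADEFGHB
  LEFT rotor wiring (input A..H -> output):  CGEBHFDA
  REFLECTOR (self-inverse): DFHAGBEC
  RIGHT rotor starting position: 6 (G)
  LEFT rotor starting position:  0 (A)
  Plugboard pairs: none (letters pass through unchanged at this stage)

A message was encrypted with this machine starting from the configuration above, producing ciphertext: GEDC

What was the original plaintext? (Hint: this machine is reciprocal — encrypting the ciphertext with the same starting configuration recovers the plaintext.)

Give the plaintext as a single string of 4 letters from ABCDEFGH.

Char 1 ('G'): step: R->7, L=0; G->plug->G->R->H->L->A->refl->D->L'->G->R'->F->plug->F
Char 2 ('E'): step: R->0, L->1 (L advanced); E->plug->E->R->F->L->C->refl->H->L'->G->R'->F->plug->F
Char 3 ('D'): step: R->1, L=1; D->plug->D->R->E->L->E->refl->G->L'->D->R'->C->plug->C
Char 4 ('C'): step: R->2, L=1; C->plug->C->R->D->L->G->refl->E->L'->E->R'->D->plug->D

Answer: FFCD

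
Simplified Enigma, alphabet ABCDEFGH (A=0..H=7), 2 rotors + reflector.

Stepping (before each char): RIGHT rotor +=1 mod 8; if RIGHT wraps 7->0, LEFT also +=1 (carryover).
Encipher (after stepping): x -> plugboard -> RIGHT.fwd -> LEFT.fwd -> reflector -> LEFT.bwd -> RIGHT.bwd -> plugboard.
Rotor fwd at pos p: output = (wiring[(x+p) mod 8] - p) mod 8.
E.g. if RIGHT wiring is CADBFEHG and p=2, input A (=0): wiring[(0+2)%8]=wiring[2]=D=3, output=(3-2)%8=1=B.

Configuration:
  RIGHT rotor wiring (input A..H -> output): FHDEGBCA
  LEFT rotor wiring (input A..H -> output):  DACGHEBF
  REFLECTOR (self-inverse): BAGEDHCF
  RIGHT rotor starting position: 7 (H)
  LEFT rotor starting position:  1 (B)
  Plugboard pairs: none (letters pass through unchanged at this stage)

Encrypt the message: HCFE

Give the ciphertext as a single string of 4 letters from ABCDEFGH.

Char 1 ('H'): step: R->0, L->2 (L advanced); H->plug->H->R->A->L->A->refl->B->L'->G->R'->E->plug->E
Char 2 ('C'): step: R->1, L=2; C->plug->C->R->D->L->C->refl->G->L'->H->R'->G->plug->G
Char 3 ('F'): step: R->2, L=2; F->plug->F->R->G->L->B->refl->A->L'->A->R'->E->plug->E
Char 4 ('E'): step: R->3, L=2; E->plug->E->R->F->L->D->refl->E->L'->B->R'->A->plug->A

Answer: EGEA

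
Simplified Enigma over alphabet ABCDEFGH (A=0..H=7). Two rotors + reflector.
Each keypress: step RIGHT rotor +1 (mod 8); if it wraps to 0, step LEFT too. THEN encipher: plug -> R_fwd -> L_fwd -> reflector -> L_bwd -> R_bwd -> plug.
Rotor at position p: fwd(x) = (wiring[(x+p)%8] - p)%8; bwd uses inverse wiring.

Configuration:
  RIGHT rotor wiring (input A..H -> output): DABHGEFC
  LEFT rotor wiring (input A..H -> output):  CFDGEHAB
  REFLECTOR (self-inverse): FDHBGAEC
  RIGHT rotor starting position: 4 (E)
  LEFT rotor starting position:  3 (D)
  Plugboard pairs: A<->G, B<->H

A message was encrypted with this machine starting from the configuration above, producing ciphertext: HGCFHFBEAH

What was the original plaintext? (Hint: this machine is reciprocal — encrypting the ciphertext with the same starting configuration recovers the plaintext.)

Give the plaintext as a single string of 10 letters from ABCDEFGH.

Char 1 ('H'): step: R->5, L=3; H->plug->B->R->A->L->D->refl->B->L'->B->R'->H->plug->B
Char 2 ('G'): step: R->6, L=3; G->plug->A->R->H->L->A->refl->F->L'->D->R'->E->plug->E
Char 3 ('C'): step: R->7, L=3; C->plug->C->R->B->L->B->refl->D->L'->A->R'->E->plug->E
Char 4 ('F'): step: R->0, L->4 (L advanced); F->plug->F->R->E->L->G->refl->E->L'->C->R'->H->plug->B
Char 5 ('H'): step: R->1, L=4; H->plug->B->R->A->L->A->refl->F->L'->D->R'->E->plug->E
Char 6 ('F'): step: R->2, L=4; F->plug->F->R->A->L->A->refl->F->L'->D->R'->E->plug->E
Char 7 ('B'): step: R->3, L=4; B->plug->H->R->G->L->H->refl->C->L'->H->R'->E->plug->E
Char 8 ('E'): step: R->4, L=4; E->plug->E->R->H->L->C->refl->H->L'->G->R'->D->plug->D
Char 9 ('A'): step: R->5, L=4; A->plug->G->R->C->L->E->refl->G->L'->E->R'->F->plug->F
Char 10 ('H'): step: R->6, L=4; H->plug->B->R->E->L->G->refl->E->L'->C->R'->D->plug->D

Answer: BEEBEEEDFD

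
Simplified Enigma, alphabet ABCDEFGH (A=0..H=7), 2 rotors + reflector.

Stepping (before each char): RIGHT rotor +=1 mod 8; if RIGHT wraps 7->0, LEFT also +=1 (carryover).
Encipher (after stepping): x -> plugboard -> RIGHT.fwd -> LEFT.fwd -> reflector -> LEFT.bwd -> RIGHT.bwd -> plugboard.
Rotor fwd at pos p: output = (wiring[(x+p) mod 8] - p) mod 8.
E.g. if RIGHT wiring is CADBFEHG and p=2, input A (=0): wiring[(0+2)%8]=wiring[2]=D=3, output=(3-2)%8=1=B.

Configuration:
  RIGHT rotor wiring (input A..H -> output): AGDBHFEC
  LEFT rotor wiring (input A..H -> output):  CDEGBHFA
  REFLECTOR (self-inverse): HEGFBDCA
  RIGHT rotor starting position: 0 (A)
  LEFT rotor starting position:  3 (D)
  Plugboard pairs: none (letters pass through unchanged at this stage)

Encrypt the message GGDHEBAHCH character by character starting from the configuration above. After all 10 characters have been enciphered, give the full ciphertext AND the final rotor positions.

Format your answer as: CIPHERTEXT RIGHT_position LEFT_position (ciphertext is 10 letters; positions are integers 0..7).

Answer: FCGDDDBCGB 2 4

Derivation:
Char 1 ('G'): step: R->1, L=3; G->plug->G->R->B->L->G->refl->C->L'->D->R'->F->plug->F
Char 2 ('G'): step: R->2, L=3; G->plug->G->R->G->L->A->refl->H->L'->F->R'->C->plug->C
Char 3 ('D'): step: R->3, L=3; D->plug->D->R->B->L->G->refl->C->L'->D->R'->G->plug->G
Char 4 ('H'): step: R->4, L=3; H->plug->H->R->F->L->H->refl->A->L'->G->R'->D->plug->D
Char 5 ('E'): step: R->5, L=3; E->plug->E->R->B->L->G->refl->C->L'->D->R'->D->plug->D
Char 6 ('B'): step: R->6, L=3; B->plug->B->R->E->L->F->refl->D->L'->A->R'->D->plug->D
Char 7 ('A'): step: R->7, L=3; A->plug->A->R->D->L->C->refl->G->L'->B->R'->B->plug->B
Char 8 ('H'): step: R->0, L->4 (L advanced); H->plug->H->R->C->L->B->refl->E->L'->D->R'->C->plug->C
Char 9 ('C'): step: R->1, L=4; C->plug->C->R->A->L->F->refl->D->L'->B->R'->G->plug->G
Char 10 ('H'): step: R->2, L=4; H->plug->H->R->E->L->G->refl->C->L'->H->R'->B->plug->B
Final: ciphertext=FCGDDDBCGB, RIGHT=2, LEFT=4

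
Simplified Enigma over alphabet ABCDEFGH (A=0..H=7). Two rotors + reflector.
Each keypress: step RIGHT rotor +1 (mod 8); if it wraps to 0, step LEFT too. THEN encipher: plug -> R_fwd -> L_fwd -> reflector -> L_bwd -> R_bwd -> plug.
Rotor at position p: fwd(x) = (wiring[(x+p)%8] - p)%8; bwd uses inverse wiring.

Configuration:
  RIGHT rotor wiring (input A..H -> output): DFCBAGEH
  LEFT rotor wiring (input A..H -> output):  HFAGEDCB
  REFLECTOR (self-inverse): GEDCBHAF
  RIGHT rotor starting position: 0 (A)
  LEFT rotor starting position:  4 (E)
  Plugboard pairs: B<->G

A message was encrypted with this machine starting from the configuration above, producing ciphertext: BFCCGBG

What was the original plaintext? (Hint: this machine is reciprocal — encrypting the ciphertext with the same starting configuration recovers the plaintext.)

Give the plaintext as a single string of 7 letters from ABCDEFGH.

Char 1 ('B'): step: R->1, L=4; B->plug->G->R->G->L->E->refl->B->L'->F->R'->E->plug->E
Char 2 ('F'): step: R->2, L=4; F->plug->F->R->F->L->B->refl->E->L'->G->R'->C->plug->C
Char 3 ('C'): step: R->3, L=4; C->plug->C->R->D->L->F->refl->H->L'->B->R'->D->plug->D
Char 4 ('C'): step: R->4, L=4; C->plug->C->R->A->L->A->refl->G->L'->C->R'->B->plug->G
Char 5 ('G'): step: R->5, L=4; G->plug->B->R->H->L->C->refl->D->L'->E->R'->G->plug->B
Char 6 ('B'): step: R->6, L=4; B->plug->G->R->C->L->G->refl->A->L'->A->R'->H->plug->H
Char 7 ('G'): step: R->7, L=4; G->plug->B->R->E->L->D->refl->C->L'->H->R'->G->plug->B

Answer: ECDGBHB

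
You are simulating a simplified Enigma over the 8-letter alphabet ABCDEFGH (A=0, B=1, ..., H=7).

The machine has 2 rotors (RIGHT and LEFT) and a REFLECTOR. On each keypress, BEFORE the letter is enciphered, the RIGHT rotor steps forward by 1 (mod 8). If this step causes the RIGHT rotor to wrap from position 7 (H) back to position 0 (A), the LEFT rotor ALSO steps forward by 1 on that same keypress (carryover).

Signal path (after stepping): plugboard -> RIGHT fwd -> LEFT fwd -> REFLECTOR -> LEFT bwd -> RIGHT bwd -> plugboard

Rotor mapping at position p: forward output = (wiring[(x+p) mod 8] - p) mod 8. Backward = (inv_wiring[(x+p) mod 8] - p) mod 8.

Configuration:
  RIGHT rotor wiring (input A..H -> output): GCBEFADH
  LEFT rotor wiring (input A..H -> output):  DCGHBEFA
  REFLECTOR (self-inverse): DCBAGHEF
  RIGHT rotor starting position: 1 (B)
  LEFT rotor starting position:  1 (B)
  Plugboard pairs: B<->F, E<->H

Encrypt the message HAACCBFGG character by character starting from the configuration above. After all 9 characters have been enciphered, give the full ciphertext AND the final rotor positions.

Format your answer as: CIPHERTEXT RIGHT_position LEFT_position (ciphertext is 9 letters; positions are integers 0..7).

Answer: DEBHGGCCA 2 2

Derivation:
Char 1 ('H'): step: R->2, L=1; H->plug->E->R->B->L->F->refl->H->L'->G->R'->D->plug->D
Char 2 ('A'): step: R->3, L=1; A->plug->A->R->B->L->F->refl->H->L'->G->R'->H->plug->E
Char 3 ('A'): step: R->4, L=1; A->plug->A->R->B->L->F->refl->H->L'->G->R'->F->plug->B
Char 4 ('C'): step: R->5, L=1; C->plug->C->R->C->L->G->refl->E->L'->F->R'->E->plug->H
Char 5 ('C'): step: R->6, L=1; C->plug->C->R->A->L->B->refl->C->L'->H->R'->G->plug->G
Char 6 ('B'): step: R->7, L=1; B->plug->F->R->G->L->H->refl->F->L'->B->R'->G->plug->G
Char 7 ('F'): step: R->0, L->2 (L advanced); F->plug->B->R->C->L->H->refl->F->L'->B->R'->C->plug->C
Char 8 ('G'): step: R->1, L=2; G->plug->G->R->G->L->B->refl->C->L'->D->R'->C->plug->C
Char 9 ('G'): step: R->2, L=2; G->plug->G->R->E->L->D->refl->A->L'->H->R'->A->plug->A
Final: ciphertext=DEBHGGCCA, RIGHT=2, LEFT=2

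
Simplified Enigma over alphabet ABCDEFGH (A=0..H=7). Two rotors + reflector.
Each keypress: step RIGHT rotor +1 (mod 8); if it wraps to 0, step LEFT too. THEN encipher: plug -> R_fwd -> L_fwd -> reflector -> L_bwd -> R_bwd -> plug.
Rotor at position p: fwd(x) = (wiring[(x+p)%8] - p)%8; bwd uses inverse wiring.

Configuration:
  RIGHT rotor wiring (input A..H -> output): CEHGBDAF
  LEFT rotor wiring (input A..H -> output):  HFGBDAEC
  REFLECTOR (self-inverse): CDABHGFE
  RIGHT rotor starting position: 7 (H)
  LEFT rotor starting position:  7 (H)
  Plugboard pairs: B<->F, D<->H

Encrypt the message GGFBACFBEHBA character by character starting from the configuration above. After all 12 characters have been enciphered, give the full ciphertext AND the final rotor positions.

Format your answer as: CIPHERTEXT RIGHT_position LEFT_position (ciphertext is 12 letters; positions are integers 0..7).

Answer: HABHFADDCGDE 3 1

Derivation:
Char 1 ('G'): step: R->0, L->0 (L advanced); G->plug->G->R->A->L->H->refl->E->L'->G->R'->D->plug->H
Char 2 ('G'): step: R->1, L=0; G->plug->G->R->E->L->D->refl->B->L'->D->R'->A->plug->A
Char 3 ('F'): step: R->2, L=0; F->plug->B->R->E->L->D->refl->B->L'->D->R'->F->plug->B
Char 4 ('B'): step: R->3, L=0; B->plug->F->R->H->L->C->refl->A->L'->F->R'->D->plug->H
Char 5 ('A'): step: R->4, L=0; A->plug->A->R->F->L->A->refl->C->L'->H->R'->B->plug->F
Char 6 ('C'): step: R->5, L=0; C->plug->C->R->A->L->H->refl->E->L'->G->R'->A->plug->A
Char 7 ('F'): step: R->6, L=0; F->plug->B->R->H->L->C->refl->A->L'->F->R'->H->plug->D
Char 8 ('B'): step: R->7, L=0; B->plug->F->R->C->L->G->refl->F->L'->B->R'->H->plug->D
Char 9 ('E'): step: R->0, L->1 (L advanced); E->plug->E->R->B->L->F->refl->G->L'->H->R'->C->plug->C
Char 10 ('H'): step: R->1, L=1; H->plug->D->R->A->L->E->refl->H->L'->E->R'->G->plug->G
Char 11 ('B'): step: R->2, L=1; B->plug->F->R->D->L->C->refl->A->L'->C->R'->H->plug->D
Char 12 ('A'): step: R->3, L=1; A->plug->A->R->D->L->C->refl->A->L'->C->R'->E->plug->E
Final: ciphertext=HABHFADDCGDE, RIGHT=3, LEFT=1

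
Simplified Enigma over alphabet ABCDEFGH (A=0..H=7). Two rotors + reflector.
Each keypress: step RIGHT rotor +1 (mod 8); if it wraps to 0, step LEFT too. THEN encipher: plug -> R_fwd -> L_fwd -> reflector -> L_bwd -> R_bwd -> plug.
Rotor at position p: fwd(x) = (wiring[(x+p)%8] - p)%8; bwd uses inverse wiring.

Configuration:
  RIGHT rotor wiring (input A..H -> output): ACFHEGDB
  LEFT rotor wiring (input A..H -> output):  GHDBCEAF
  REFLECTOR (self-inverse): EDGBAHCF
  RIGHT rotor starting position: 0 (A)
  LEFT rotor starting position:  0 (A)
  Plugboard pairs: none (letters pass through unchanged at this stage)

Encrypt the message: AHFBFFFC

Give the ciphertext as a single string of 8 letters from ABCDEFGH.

Answer: HDEHCEDD

Derivation:
Char 1 ('A'): step: R->1, L=0; A->plug->A->R->B->L->H->refl->F->L'->H->R'->H->plug->H
Char 2 ('H'): step: R->2, L=0; H->plug->H->R->A->L->G->refl->C->L'->E->R'->D->plug->D
Char 3 ('F'): step: R->3, L=0; F->plug->F->R->F->L->E->refl->A->L'->G->R'->E->plug->E
Char 4 ('B'): step: R->4, L=0; B->plug->B->R->C->L->D->refl->B->L'->D->R'->H->plug->H
Char 5 ('F'): step: R->5, L=0; F->plug->F->R->A->L->G->refl->C->L'->E->R'->C->plug->C
Char 6 ('F'): step: R->6, L=0; F->plug->F->R->B->L->H->refl->F->L'->H->R'->E->plug->E
Char 7 ('F'): step: R->7, L=0; F->plug->F->R->F->L->E->refl->A->L'->G->R'->D->plug->D
Char 8 ('C'): step: R->0, L->1 (L advanced); C->plug->C->R->F->L->H->refl->F->L'->H->R'->D->plug->D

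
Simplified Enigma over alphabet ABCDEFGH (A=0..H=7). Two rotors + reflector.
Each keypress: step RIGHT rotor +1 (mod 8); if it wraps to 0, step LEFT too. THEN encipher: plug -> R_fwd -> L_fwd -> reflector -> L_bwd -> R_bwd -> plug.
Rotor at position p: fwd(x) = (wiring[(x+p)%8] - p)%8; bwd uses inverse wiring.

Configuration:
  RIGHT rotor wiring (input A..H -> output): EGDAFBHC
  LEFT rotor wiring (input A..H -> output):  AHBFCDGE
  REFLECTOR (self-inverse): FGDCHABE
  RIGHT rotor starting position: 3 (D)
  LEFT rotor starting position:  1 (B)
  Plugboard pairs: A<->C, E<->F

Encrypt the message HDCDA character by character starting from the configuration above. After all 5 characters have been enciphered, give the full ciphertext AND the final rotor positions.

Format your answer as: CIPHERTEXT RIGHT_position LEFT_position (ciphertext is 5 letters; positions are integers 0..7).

Char 1 ('H'): step: R->4, L=1; H->plug->H->R->E->L->C->refl->D->L'->G->R'->D->plug->D
Char 2 ('D'): step: R->5, L=1; D->plug->D->R->H->L->H->refl->E->L'->C->R'->B->plug->B
Char 3 ('C'): step: R->6, L=1; C->plug->A->R->B->L->A->refl->F->L'->F->R'->E->plug->F
Char 4 ('D'): step: R->7, L=1; D->plug->D->R->E->L->C->refl->D->L'->G->R'->F->plug->E
Char 5 ('A'): step: R->0, L->2 (L advanced); A->plug->C->R->D->L->B->refl->G->L'->G->R'->B->plug->B
Final: ciphertext=DBFEB, RIGHT=0, LEFT=2

Answer: DBFEB 0 2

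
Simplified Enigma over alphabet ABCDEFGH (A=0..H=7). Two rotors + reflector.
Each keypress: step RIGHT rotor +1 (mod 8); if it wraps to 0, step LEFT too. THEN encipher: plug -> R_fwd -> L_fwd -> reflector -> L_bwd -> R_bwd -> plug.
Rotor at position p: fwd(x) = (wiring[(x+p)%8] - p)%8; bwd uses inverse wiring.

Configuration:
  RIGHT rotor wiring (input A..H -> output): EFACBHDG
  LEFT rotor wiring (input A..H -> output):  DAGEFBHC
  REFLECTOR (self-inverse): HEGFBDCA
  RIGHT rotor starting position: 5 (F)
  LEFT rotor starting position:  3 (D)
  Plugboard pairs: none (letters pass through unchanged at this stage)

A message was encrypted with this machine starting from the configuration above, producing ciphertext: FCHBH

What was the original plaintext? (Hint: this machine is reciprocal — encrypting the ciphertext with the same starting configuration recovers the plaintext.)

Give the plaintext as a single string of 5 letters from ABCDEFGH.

Char 1 ('F'): step: R->6, L=3; F->plug->F->R->E->L->H->refl->A->L'->F->R'->A->plug->A
Char 2 ('C'): step: R->7, L=3; C->plug->C->R->G->L->F->refl->D->L'->H->R'->A->plug->A
Char 3 ('H'): step: R->0, L->4 (L advanced); H->plug->H->R->G->L->C->refl->G->L'->D->R'->G->plug->G
Char 4 ('B'): step: R->1, L=4; B->plug->B->R->H->L->A->refl->H->L'->E->R'->A->plug->A
Char 5 ('H'): step: R->2, L=4; H->plug->H->R->D->L->G->refl->C->L'->G->R'->A->plug->A

Answer: AAGAA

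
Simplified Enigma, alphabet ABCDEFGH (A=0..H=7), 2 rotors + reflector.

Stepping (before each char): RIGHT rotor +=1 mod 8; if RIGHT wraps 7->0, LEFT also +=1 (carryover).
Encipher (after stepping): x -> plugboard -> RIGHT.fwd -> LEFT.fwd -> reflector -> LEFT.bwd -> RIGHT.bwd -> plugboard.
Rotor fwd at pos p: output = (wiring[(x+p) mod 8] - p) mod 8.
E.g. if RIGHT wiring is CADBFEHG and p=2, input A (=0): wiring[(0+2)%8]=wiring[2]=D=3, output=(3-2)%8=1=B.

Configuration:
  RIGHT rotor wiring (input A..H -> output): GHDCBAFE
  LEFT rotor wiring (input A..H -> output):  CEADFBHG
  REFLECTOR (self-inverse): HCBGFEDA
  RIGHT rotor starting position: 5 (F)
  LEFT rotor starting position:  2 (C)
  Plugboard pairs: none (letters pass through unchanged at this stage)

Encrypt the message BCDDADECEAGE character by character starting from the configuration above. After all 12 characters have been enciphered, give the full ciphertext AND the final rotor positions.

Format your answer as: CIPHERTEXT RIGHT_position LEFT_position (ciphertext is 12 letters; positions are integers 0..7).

Answer: GFHHDGBACCBH 1 4

Derivation:
Char 1 ('B'): step: R->6, L=2; B->plug->B->R->G->L->A->refl->H->L'->D->R'->G->plug->G
Char 2 ('C'): step: R->7, L=2; C->plug->C->R->A->L->G->refl->D->L'->C->R'->F->plug->F
Char 3 ('D'): step: R->0, L->3 (L advanced); D->plug->D->R->C->L->G->refl->D->L'->E->R'->H->plug->H
Char 4 ('D'): step: R->1, L=3; D->plug->D->R->A->L->A->refl->H->L'->F->R'->H->plug->H
Char 5 ('A'): step: R->2, L=3; A->plug->A->R->B->L->C->refl->B->L'->G->R'->D->plug->D
Char 6 ('D'): step: R->3, L=3; D->plug->D->R->C->L->G->refl->D->L'->E->R'->G->plug->G
Char 7 ('E'): step: R->4, L=3; E->plug->E->R->C->L->G->refl->D->L'->E->R'->B->plug->B
Char 8 ('C'): step: R->5, L=3; C->plug->C->R->H->L->F->refl->E->L'->D->R'->A->plug->A
Char 9 ('E'): step: R->6, L=3; E->plug->E->R->F->L->H->refl->A->L'->A->R'->C->plug->C
Char 10 ('A'): step: R->7, L=3; A->plug->A->R->F->L->H->refl->A->L'->A->R'->C->plug->C
Char 11 ('G'): step: R->0, L->4 (L advanced); G->plug->G->R->F->L->A->refl->H->L'->H->R'->B->plug->B
Char 12 ('E'): step: R->1, L=4; E->plug->E->R->H->L->H->refl->A->L'->F->R'->H->plug->H
Final: ciphertext=GFHHDGBACCBH, RIGHT=1, LEFT=4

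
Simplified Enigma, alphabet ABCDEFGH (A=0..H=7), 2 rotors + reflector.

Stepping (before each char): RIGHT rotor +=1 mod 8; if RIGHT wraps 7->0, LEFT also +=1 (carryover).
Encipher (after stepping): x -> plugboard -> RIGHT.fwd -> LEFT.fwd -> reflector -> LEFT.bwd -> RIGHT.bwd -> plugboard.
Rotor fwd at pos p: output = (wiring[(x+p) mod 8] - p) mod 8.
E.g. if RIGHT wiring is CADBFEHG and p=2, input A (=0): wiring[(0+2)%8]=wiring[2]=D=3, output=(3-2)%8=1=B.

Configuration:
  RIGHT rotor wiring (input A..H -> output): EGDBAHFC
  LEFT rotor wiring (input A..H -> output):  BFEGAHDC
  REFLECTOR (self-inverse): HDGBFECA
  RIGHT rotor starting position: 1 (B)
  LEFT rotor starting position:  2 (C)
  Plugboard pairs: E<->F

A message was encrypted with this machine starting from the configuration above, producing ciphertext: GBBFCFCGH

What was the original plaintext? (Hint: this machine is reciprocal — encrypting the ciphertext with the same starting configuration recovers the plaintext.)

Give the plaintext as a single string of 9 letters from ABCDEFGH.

Char 1 ('G'): step: R->2, L=2; G->plug->G->R->C->L->G->refl->C->L'->A->R'->F->plug->E
Char 2 ('B'): step: R->3, L=2; B->plug->B->R->F->L->A->refl->H->L'->G->R'->A->plug->A
Char 3 ('B'): step: R->4, L=2; B->plug->B->R->D->L->F->refl->E->L'->B->R'->C->plug->C
Char 4 ('F'): step: R->5, L=2; F->plug->E->R->B->L->E->refl->F->L'->D->R'->H->plug->H
Char 5 ('C'): step: R->6, L=2; C->plug->C->R->G->L->H->refl->A->L'->F->R'->E->plug->F
Char 6 ('F'): step: R->7, L=2; F->plug->E->R->C->L->G->refl->C->L'->A->R'->G->plug->G
Char 7 ('C'): step: R->0, L->3 (L advanced); C->plug->C->R->D->L->A->refl->H->L'->E->R'->A->plug->A
Char 8 ('G'): step: R->1, L=3; G->plug->G->R->B->L->F->refl->E->L'->C->R'->B->plug->B
Char 9 ('H'): step: R->2, L=3; H->plug->H->R->E->L->H->refl->A->L'->D->R'->E->plug->F

Answer: EACHFGABF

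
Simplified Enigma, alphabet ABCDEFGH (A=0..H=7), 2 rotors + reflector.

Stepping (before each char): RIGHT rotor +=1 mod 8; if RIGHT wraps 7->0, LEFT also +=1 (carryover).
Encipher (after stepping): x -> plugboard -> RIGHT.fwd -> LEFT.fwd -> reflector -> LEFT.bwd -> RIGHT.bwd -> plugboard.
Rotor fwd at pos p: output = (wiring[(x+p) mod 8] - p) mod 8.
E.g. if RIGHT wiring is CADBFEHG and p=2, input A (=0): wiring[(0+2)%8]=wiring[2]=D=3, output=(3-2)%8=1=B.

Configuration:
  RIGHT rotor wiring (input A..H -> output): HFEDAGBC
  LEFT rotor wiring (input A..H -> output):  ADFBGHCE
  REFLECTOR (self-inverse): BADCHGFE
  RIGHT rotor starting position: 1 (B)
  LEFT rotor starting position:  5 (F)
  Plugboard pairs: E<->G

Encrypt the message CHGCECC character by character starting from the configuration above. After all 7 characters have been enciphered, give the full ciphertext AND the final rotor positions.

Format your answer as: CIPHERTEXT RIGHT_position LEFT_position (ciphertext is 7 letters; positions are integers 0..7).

Char 1 ('C'): step: R->2, L=5; C->plug->C->R->G->L->E->refl->H->L'->C->R'->A->plug->A
Char 2 ('H'): step: R->3, L=5; H->plug->H->R->B->L->F->refl->G->L'->E->R'->F->plug->F
Char 3 ('G'): step: R->4, L=5; G->plug->E->R->D->L->D->refl->C->L'->A->R'->G->plug->E
Char 4 ('C'): step: R->5, L=5; C->plug->C->R->F->L->A->refl->B->L'->H->R'->F->plug->F
Char 5 ('E'): step: R->6, L=5; E->plug->G->R->C->L->H->refl->E->L'->G->R'->E->plug->G
Char 6 ('C'): step: R->7, L=5; C->plug->C->R->G->L->E->refl->H->L'->C->R'->H->plug->H
Char 7 ('C'): step: R->0, L->6 (L advanced); C->plug->C->R->E->L->H->refl->E->L'->A->R'->E->plug->G
Final: ciphertext=AFEFGHG, RIGHT=0, LEFT=6

Answer: AFEFGHG 0 6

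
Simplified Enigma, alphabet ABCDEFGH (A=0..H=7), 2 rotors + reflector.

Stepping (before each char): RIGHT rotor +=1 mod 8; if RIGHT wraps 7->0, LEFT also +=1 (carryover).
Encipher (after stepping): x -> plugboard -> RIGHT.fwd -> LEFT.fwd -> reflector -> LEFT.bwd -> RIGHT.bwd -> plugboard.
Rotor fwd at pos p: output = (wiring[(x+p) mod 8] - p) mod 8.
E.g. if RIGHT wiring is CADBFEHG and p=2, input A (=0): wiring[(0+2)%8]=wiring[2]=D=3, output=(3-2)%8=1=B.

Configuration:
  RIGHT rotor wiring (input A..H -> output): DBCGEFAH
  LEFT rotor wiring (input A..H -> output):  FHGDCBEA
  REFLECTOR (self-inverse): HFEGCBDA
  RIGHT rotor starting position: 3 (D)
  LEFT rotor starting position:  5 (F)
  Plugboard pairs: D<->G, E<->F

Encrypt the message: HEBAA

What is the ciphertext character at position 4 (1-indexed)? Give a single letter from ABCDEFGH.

Char 1 ('H'): step: R->4, L=5; H->plug->H->R->C->L->D->refl->G->L'->G->R'->G->plug->D
Char 2 ('E'): step: R->5, L=5; E->plug->F->R->F->L->B->refl->F->L'->H->R'->H->plug->H
Char 3 ('B'): step: R->6, L=5; B->plug->B->R->B->L->H->refl->A->L'->D->R'->D->plug->G
Char 4 ('A'): step: R->7, L=5; A->plug->A->R->A->L->E->refl->C->L'->E->R'->B->plug->B

B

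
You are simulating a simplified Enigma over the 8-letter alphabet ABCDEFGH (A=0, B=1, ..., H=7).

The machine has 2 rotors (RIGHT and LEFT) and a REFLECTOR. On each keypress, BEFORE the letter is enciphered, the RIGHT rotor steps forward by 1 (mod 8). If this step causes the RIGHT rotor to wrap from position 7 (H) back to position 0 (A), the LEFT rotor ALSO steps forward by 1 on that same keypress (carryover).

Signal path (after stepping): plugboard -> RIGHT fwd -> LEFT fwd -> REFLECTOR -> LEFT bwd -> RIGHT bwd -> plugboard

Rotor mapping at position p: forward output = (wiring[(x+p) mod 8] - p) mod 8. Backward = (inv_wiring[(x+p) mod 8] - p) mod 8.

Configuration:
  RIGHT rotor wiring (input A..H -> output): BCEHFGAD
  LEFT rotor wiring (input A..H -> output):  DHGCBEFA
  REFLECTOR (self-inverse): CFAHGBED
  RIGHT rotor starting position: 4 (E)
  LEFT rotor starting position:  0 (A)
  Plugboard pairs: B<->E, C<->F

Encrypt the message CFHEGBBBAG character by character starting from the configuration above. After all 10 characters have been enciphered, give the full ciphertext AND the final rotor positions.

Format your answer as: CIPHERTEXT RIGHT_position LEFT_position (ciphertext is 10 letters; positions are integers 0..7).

Char 1 ('C'): step: R->5, L=0; C->plug->F->R->H->L->A->refl->C->L'->D->R'->B->plug->E
Char 2 ('F'): step: R->6, L=0; F->plug->C->R->D->L->C->refl->A->L'->H->R'->G->plug->G
Char 3 ('H'): step: R->7, L=0; H->plug->H->R->B->L->H->refl->D->L'->A->R'->E->plug->B
Char 4 ('E'): step: R->0, L->1 (L advanced); E->plug->B->R->C->L->B->refl->F->L'->B->R'->A->plug->A
Char 5 ('G'): step: R->1, L=1; G->plug->G->R->C->L->B->refl->F->L'->B->R'->A->plug->A
Char 6 ('B'): step: R->2, L=1; B->plug->E->R->G->L->H->refl->D->L'->E->R'->D->plug->D
Char 7 ('B'): step: R->3, L=1; B->plug->E->R->A->L->G->refl->E->L'->F->R'->D->plug->D
Char 8 ('B'): step: R->4, L=1; B->plug->E->R->F->L->E->refl->G->L'->A->R'->G->plug->G
Char 9 ('A'): step: R->5, L=1; A->plug->A->R->B->L->F->refl->B->L'->C->R'->G->plug->G
Char 10 ('G'): step: R->6, L=1; G->plug->G->R->H->L->C->refl->A->L'->D->R'->C->plug->F
Final: ciphertext=EGBAADDGGF, RIGHT=6, LEFT=1

Answer: EGBAADDGGF 6 1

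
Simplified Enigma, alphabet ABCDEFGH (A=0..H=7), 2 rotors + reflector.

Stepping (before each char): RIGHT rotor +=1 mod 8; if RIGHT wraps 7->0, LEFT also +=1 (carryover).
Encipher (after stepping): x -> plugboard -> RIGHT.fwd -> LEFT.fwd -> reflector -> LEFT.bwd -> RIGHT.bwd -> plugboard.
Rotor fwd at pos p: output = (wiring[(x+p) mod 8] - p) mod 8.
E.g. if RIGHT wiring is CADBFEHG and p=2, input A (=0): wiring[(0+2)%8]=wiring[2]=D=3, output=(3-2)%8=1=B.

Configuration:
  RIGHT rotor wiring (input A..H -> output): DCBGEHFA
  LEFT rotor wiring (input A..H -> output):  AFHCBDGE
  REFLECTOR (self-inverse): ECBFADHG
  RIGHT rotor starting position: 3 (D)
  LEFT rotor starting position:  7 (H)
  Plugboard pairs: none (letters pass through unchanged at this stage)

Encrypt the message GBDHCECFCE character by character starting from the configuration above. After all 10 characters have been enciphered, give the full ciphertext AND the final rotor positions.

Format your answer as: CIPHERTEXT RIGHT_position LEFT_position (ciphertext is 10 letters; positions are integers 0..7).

Answer: CFFCGHFGGG 5 0

Derivation:
Char 1 ('G'): step: R->4, L=7; G->plug->G->R->F->L->C->refl->B->L'->B->R'->C->plug->C
Char 2 ('B'): step: R->5, L=7; B->plug->B->R->A->L->F->refl->D->L'->E->R'->F->plug->F
Char 3 ('D'): step: R->6, L=7; D->plug->D->R->E->L->D->refl->F->L'->A->R'->F->plug->F
Char 4 ('H'): step: R->7, L=7; H->plug->H->R->G->L->E->refl->A->L'->D->R'->C->plug->C
Char 5 ('C'): step: R->0, L->0 (L advanced); C->plug->C->R->B->L->F->refl->D->L'->F->R'->G->plug->G
Char 6 ('E'): step: R->1, L=0; E->plug->E->R->G->L->G->refl->H->L'->C->R'->H->plug->H
Char 7 ('C'): step: R->2, L=0; C->plug->C->R->C->L->H->refl->G->L'->G->R'->F->plug->F
Char 8 ('F'): step: R->3, L=0; F->plug->F->R->A->L->A->refl->E->L'->H->R'->G->plug->G
Char 9 ('C'): step: R->4, L=0; C->plug->C->R->B->L->F->refl->D->L'->F->R'->G->plug->G
Char 10 ('E'): step: R->5, L=0; E->plug->E->R->F->L->D->refl->F->L'->B->R'->G->plug->G
Final: ciphertext=CFFCGHFGGG, RIGHT=5, LEFT=0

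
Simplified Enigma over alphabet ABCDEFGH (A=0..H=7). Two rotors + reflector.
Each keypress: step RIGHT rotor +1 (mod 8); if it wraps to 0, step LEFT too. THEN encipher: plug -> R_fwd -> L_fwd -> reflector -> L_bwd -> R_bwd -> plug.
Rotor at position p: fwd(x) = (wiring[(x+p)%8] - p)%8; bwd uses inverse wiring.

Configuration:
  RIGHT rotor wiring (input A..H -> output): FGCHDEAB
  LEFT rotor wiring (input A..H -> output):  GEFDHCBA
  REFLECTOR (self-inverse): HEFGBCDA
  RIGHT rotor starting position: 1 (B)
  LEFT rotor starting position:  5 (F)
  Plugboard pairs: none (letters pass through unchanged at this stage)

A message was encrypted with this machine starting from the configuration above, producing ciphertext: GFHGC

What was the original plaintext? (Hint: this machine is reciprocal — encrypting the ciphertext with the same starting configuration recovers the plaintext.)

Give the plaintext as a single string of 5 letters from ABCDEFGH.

Answer: CEEHD

Derivation:
Char 1 ('G'): step: R->2, L=5; G->plug->G->R->D->L->B->refl->E->L'->B->R'->C->plug->C
Char 2 ('F'): step: R->3, L=5; F->plug->F->R->C->L->D->refl->G->L'->G->R'->E->plug->E
Char 3 ('H'): step: R->4, L=5; H->plug->H->R->D->L->B->refl->E->L'->B->R'->E->plug->E
Char 4 ('G'): step: R->5, L=5; G->plug->G->R->C->L->D->refl->G->L'->G->R'->H->plug->H
Char 5 ('C'): step: R->6, L=5; C->plug->C->R->H->L->C->refl->F->L'->A->R'->D->plug->D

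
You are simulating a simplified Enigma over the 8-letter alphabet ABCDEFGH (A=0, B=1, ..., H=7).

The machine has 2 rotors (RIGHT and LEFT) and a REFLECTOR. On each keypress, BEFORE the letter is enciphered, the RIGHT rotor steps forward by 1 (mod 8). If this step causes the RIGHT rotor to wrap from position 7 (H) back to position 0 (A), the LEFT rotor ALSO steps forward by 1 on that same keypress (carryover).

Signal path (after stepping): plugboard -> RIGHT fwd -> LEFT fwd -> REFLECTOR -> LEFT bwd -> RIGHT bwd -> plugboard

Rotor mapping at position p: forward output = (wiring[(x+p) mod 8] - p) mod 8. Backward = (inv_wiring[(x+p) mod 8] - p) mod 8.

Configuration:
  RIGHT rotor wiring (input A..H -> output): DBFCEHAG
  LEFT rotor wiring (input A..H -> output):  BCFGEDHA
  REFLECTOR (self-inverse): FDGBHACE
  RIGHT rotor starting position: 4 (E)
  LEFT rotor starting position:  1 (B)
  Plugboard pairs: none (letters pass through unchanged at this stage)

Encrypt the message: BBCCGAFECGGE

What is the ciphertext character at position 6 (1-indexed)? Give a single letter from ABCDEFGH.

Char 1 ('B'): step: R->5, L=1; B->plug->B->R->D->L->D->refl->B->L'->A->R'->F->plug->F
Char 2 ('B'): step: R->6, L=1; B->plug->B->R->A->L->B->refl->D->L'->D->R'->D->plug->D
Char 3 ('C'): step: R->7, L=1; C->plug->C->R->C->L->F->refl->A->L'->H->R'->A->plug->A
Char 4 ('C'): step: R->0, L->2 (L advanced); C->plug->C->R->F->L->G->refl->C->L'->C->R'->D->plug->D
Char 5 ('G'): step: R->1, L=2; G->plug->G->R->F->L->G->refl->C->L'->C->R'->H->plug->H
Char 6 ('A'): step: R->2, L=2; A->plug->A->R->D->L->B->refl->D->L'->A->R'->B->plug->B

B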